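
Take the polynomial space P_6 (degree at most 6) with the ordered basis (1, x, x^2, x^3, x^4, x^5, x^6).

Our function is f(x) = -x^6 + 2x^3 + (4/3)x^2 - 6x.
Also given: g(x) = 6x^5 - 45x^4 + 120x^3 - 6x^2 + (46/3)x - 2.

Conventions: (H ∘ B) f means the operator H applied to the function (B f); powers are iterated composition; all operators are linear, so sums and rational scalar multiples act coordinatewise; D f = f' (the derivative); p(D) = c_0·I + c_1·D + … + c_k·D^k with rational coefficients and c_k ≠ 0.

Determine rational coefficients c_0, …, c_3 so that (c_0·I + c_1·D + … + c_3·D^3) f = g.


p(D) = -D + (3/2)·D^2 − D^3, i.e. c_0 = 0, c_1 = -1, c_2 = 3/2, c_3 = -1

D^0 f = -x^6 + 2x^3 + (4/3)x^2 - 6x
D^1 f = -6x^5 + 6x^2 + (8/3)x - 6
D^2 f = -30x^4 + 12x + 8/3
D^3 f = -120x^3 + 12
matching coefficients of g against c_0 f + c_1 Df + … from the top degree down determines the c_i
solution: c_0 = 0, c_1 = -1, c_2 = 3/2, c_3 = -1


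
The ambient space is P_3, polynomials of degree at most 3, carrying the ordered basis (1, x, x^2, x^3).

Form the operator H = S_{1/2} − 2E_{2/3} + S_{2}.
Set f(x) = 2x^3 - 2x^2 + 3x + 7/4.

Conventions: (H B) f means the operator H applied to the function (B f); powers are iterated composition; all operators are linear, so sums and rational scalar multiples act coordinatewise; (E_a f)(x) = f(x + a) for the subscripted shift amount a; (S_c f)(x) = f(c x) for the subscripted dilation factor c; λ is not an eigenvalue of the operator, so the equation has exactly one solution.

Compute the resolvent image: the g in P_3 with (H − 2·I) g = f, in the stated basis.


the image equals g(x) = (16/33)x^3 - (8/33)x^2 - (722/297)x + 5059/7128

write g with unknown coordinates in the stated basis and equate coefficients in (H − 2·I) g = f
solving from the highest basis element down gives g = (16/33)x^3 - (8/33)x^2 - (722/297)x + 5059/7128
check: H g = (98/33)x^3 - (82/33)x^2 - (553/297)x + 2824/891
so H g − 2·g = 2x^3 - 2x^2 + 3x + 7/4 = f ✓


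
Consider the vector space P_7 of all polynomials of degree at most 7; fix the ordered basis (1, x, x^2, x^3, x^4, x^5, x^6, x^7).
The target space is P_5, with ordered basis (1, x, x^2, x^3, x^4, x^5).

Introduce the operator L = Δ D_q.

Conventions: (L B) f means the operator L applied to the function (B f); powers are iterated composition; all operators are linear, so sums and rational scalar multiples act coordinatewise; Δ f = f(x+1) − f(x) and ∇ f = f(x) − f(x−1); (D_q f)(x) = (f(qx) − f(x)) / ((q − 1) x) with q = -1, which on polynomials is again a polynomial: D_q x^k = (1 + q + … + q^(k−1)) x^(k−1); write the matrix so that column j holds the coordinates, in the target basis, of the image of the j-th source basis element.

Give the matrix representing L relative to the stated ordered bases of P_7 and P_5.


the matrix is [[0, 0, 0, 1, 0, 1, 0, 1]; [0, 0, 0, 2, 0, 4, 0, 6]; [0, 0, 0, 0, 0, 6, 0, 15]; [0, 0, 0, 0, 0, 4, 0, 20]; [0, 0, 0, 0, 0, 0, 0, 15]; [0, 0, 0, 0, 0, 0, 0, 6]] (rows listed top to bottom)

image of 1: 0
image of x: 0
image of x^2: 0
image of x^3: 2x + 1
image of x^4: 0
image of x^5: 4x^3 + 6x^2 + 4x + 1
image of x^6: 0
image of x^7: 6x^5 + 15x^4 + 20x^3 + 15x^2 + 6x + 1
each image's coordinates form column j of the matrix


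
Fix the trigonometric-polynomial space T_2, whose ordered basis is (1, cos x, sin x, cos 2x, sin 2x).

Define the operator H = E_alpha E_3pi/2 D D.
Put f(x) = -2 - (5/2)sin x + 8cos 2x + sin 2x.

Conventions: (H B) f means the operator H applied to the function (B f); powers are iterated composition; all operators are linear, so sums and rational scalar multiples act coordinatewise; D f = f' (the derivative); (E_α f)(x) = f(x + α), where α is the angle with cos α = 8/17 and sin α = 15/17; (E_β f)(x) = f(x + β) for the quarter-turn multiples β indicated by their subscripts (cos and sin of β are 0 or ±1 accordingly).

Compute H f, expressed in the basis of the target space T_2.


g(x) = -(20/17)cos x + (75/34)sin x - (4192/289)cos 2x - (8324/289)sin 2x

D f = -(5/2)cos x + 2cos 2x - 16sin 2x
D D f = (5/2)sin x - 32cos 2x - 4sin 2x
E_3pi/2 D D f = -(5/2)cos x + 32cos 2x + 4sin 2x
E_alpha (E_3pi/2 D) D f = -(20/17)cos x + (75/34)sin x - (4192/289)cos 2x - (8324/289)sin 2x


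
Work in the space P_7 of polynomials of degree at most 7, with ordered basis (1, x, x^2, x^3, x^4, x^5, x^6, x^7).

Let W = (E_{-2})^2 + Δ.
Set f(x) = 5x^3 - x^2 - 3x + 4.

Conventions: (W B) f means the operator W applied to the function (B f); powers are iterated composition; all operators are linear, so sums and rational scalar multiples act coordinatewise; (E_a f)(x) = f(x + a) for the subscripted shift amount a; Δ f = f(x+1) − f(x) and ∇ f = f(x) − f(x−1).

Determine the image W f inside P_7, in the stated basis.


E_{-2} f = 5x^3 - 31x^2 + 61x - 34
E_{-2} E_{-2} f = 5x^3 - 61x^2 + 245x - 320
Δ f = 15x^2 + 13x + 1
((E_{-2})^2 + Δ) f = 5x^3 - 46x^2 + 258x - 319

the image equals g(x) = 5x^3 - 46x^2 + 258x - 319


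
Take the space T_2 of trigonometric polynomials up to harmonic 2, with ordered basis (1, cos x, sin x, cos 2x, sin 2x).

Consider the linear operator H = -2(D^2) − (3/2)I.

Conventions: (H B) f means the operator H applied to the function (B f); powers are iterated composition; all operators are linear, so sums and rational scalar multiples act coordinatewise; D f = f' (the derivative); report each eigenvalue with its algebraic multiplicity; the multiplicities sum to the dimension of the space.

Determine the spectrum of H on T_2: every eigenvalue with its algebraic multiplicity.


image of 1: -3/2
image of cos x: (1/2)cos x
image of sin x: (1/2)sin x
image of cos 2x: (13/2)cos 2x
image of sin 2x: (13/2)sin 2x
the matrix is diagonal; its diagonal is (-3/2, 1/2, 1/2, 13/2, 13/2)
for a triangular matrix the eigenvalues are the diagonal entries, with algebraic multiplicity their repetition count

λ = -3/2 (multiplicity 1), λ = 1/2 (multiplicity 2), λ = 13/2 (multiplicity 2)


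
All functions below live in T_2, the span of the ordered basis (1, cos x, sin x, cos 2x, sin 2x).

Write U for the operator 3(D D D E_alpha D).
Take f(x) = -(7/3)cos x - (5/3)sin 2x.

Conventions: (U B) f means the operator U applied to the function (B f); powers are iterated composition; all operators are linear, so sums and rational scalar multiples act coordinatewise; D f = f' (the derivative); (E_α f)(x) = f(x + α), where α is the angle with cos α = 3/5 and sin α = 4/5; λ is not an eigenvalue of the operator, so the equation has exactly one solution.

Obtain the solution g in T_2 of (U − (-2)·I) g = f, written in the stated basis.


write g with unknown coordinates in the stated basis and equate coefficients in (U − (-2)·I) g = f
solving from the highest basis element down gives g = -(133/303)cos x - (28/101)sin x + (480/14089)cos 2x + (715/84534)sin 2x
check: U g = -(147/101)cos x + (56/101)sin x - (960/14089)cos 2x - (23720/14089)sin 2x
so U g − (-2)·g = -(7/3)cos x - (5/3)sin 2x = f ✓

the result is g(x) = -(133/303)cos x - (28/101)sin x + (480/14089)cos 2x + (715/84534)sin 2x


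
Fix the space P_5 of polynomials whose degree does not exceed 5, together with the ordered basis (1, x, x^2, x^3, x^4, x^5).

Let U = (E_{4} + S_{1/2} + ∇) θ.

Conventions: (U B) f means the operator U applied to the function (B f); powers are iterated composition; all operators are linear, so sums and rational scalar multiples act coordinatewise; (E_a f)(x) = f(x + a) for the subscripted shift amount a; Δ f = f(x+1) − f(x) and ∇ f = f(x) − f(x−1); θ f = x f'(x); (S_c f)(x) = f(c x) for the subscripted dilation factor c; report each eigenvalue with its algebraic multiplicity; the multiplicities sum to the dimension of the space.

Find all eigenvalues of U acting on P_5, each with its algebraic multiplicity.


λ = 0 (multiplicity 1), λ = 3/2 (multiplicity 1), λ = 5/2 (multiplicity 1), λ = 27/8 (multiplicity 1), λ = 17/4 (multiplicity 1), λ = 165/32 (multiplicity 1)

image of 1: 0
image of x: (3/2)x + 5
image of x^2: (5/2)x^2 + 20x + 30
image of x^3: (27/8)x^3 + 45x^2 + 135x + 195
image of x^4: (17/4)x^4 + 80x^3 + 360x^2 + 1040x + 1020
image of x^5: (165/32)x^5 + 125x^4 + 750x^3 + 3250x^2 + 6375x + 5125
the matrix is upper triangular; its diagonal is (0, 3/2, 5/2, 27/8, 17/4, 165/32)
for a triangular matrix the eigenvalues are the diagonal entries, with algebraic multiplicity their repetition count


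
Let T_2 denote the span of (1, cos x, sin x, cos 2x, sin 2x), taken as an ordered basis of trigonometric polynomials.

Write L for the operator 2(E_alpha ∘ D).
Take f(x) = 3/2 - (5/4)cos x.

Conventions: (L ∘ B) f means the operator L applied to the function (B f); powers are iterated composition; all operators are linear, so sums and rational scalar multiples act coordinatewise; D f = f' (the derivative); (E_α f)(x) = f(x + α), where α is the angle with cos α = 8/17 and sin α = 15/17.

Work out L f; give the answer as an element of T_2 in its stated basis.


D f = (5/4)sin x
E_alpha D f = (75/68)cos x + (10/17)sin x
(2(E_alpha ∘ D)) f = (75/34)cos x + (20/17)sin x

g(x) = (75/34)cos x + (20/17)sin x


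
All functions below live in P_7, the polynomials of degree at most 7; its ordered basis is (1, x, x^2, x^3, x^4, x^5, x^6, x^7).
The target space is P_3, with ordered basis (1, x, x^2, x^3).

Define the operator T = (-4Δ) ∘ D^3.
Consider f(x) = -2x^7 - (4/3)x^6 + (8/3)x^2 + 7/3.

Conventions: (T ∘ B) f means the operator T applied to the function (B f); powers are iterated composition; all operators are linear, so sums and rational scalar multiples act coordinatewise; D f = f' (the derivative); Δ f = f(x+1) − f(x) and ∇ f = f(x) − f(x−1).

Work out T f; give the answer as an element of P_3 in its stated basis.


D f = -14x^6 - 8x^5 + (16/3)x
D D f = -84x^5 - 40x^4 + 16/3
D D D f = -420x^4 - 160x^3
Δ D^3 f = -1680x^3 - 3000x^2 - 2160x - 580
(-4Δ) D^3 f = 6720x^3 + 12000x^2 + 8640x + 2320

the image equals g(x) = 6720x^3 + 12000x^2 + 8640x + 2320


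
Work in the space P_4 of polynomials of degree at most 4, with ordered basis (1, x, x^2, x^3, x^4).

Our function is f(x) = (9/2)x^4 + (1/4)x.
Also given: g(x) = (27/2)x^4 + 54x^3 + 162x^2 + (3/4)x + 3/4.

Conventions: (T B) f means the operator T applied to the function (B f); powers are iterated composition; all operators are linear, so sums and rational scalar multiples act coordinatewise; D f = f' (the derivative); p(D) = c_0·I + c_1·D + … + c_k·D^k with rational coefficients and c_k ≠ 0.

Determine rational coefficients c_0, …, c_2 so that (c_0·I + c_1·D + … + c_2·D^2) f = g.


D^0 f = (9/2)x^4 + (1/4)x
D^1 f = 18x^3 + 1/4
D^2 f = 54x^2
matching coefficients of g against c_0 f + c_1 Df + … from the top degree down determines the c_i
solution: c_0 = 3, c_1 = 3, c_2 = 3

c_0 = 3, c_1 = 3, c_2 = 3


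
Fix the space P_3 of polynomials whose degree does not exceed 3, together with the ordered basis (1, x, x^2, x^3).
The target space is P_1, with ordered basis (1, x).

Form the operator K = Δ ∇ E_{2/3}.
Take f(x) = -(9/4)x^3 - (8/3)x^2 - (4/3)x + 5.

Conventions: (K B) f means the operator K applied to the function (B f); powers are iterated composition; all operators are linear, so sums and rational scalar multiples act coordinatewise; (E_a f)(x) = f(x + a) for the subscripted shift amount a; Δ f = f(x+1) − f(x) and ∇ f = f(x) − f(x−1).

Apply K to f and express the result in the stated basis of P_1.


E_{2/3} f = -(9/4)x^3 - (43/6)x^2 - (71/9)x + 61/27
∇ E_{2/3} f = -(27/4)x^2 - (91/12)x - 107/36
Δ ∇ E_{2/3} f = -(27/2)x - 43/3

the image equals g(x) = -(27/2)x - 43/3


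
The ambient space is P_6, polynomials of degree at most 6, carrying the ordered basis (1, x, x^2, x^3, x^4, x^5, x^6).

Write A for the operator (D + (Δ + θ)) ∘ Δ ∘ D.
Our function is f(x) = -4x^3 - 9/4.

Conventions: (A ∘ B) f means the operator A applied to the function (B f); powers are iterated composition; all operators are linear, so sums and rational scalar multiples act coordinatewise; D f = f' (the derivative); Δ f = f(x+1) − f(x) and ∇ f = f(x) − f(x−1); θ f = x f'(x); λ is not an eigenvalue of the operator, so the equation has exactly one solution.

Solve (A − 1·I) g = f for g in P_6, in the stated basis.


write g with unknown coordinates in the stated basis and equate coefficients in (A − 1·I) g = f
solving from the highest basis element down gives g = 4x^3 + 24x + 201/4
check: A g = 24x + 48
so A g − 1·g = -4x^3 - 9/4 = f ✓

g(x) = 4x^3 + 24x + 201/4


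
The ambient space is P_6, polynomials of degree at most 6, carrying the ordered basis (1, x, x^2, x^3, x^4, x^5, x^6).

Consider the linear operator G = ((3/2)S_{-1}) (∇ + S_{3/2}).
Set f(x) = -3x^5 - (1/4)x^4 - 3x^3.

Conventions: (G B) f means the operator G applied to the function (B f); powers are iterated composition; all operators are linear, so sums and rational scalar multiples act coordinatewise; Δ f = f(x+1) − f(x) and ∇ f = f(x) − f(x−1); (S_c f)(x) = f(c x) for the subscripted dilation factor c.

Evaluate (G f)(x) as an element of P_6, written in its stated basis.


∇ f = -15x^4 + 29x^3 - (75/2)x^2 + 23x - 23/4
S_{3/2} f = -(729/32)x^5 - (81/64)x^4 - (81/8)x^3
(∇ + S_{3/2}) f = -(729/32)x^5 - (1041/64)x^4 + (151/8)x^3 - (75/2)x^2 + 23x - 23/4
S_{-1} (∇ + S_{3/2}) f = (729/32)x^5 - (1041/64)x^4 - (151/8)x^3 - (75/2)x^2 - 23x - 23/4
((3/2)S_{-1}) (∇ + S_{3/2}) f = (2187/64)x^5 - (3123/128)x^4 - (453/16)x^3 - (225/4)x^2 - (69/2)x - 69/8

g(x) = (2187/64)x^5 - (3123/128)x^4 - (453/16)x^3 - (225/4)x^2 - (69/2)x - 69/8


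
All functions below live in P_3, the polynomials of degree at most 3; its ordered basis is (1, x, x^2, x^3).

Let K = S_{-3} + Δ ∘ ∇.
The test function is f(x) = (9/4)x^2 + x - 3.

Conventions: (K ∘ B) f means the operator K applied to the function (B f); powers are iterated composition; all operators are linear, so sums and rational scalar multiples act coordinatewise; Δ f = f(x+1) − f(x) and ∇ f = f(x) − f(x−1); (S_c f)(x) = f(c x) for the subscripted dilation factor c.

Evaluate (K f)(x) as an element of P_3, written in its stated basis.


the image equals g(x) = (81/4)x^2 - 3x + 3/2

S_{-3} f = (81/4)x^2 - 3x - 3
∇ f = (9/2)x - 5/4
Δ ∇ f = 9/2
(S_{-3} + Δ ∘ ∇) f = (81/4)x^2 - 3x + 3/2


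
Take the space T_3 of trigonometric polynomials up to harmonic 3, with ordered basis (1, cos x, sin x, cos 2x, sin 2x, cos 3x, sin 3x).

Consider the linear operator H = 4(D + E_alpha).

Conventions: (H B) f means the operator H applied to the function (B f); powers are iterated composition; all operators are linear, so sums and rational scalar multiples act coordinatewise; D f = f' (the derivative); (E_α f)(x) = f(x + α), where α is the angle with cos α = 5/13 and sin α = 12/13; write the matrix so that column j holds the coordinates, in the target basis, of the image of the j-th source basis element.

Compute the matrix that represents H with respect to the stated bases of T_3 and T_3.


image of 1: 4
image of cos x: (20/13)cos x - (100/13)sin x
image of sin x: (100/13)cos x + (20/13)sin x
image of cos 2x: -(476/169)cos 2x - (1832/169)sin 2x
image of sin 2x: (1832/169)cos 2x - (476/169)sin 2x
image of cos 3x: -(8140/2197)cos 3x - (23052/2197)sin 3x
image of sin 3x: (23052/2197)cos 3x - (8140/2197)sin 3x
each image's coordinates form column j of the matrix

the matrix is [[4, 0, 0, 0, 0, 0, 0]; [0, 20/13, 100/13, 0, 0, 0, 0]; [0, -100/13, 20/13, 0, 0, 0, 0]; [0, 0, 0, -476/169, 1832/169, 0, 0]; [0, 0, 0, -1832/169, -476/169, 0, 0]; [0, 0, 0, 0, 0, -8140/2197, 23052/2197]; [0, 0, 0, 0, 0, -23052/2197, -8140/2197]] (rows listed top to bottom)


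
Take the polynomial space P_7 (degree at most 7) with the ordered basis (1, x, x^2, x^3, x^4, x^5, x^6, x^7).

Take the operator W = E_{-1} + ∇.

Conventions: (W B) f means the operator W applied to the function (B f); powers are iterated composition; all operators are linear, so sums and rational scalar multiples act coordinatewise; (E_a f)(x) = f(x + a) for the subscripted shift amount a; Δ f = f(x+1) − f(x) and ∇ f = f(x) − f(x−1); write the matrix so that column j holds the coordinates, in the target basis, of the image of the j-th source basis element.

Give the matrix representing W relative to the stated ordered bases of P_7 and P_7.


image of 1: 1
image of x: x
image of x^2: x^2
image of x^3: x^3
image of x^4: x^4
image of x^5: x^5
image of x^6: x^6
image of x^7: x^7
each image's coordinates form column j of the matrix

the matrix is [[1, 0, 0, 0, 0, 0, 0, 0]; [0, 1, 0, 0, 0, 0, 0, 0]; [0, 0, 1, 0, 0, 0, 0, 0]; [0, 0, 0, 1, 0, 0, 0, 0]; [0, 0, 0, 0, 1, 0, 0, 0]; [0, 0, 0, 0, 0, 1, 0, 0]; [0, 0, 0, 0, 0, 0, 1, 0]; [0, 0, 0, 0, 0, 0, 0, 1]] (rows listed top to bottom)


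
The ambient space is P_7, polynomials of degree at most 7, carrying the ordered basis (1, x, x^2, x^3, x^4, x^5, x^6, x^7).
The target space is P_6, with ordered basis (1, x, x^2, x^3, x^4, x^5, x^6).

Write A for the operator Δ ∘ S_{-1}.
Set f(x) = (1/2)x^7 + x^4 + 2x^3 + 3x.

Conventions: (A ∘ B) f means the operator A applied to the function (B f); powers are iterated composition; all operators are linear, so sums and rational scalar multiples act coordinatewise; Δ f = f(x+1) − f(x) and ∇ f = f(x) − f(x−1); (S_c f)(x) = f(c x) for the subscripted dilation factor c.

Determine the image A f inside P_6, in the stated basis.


the image equals g(x) = -(7/2)x^6 - (21/2)x^5 - (35/2)x^4 - (27/2)x^3 - (21/2)x^2 - (11/2)x - 9/2

S_{-1} f = -(1/2)x^7 + x^4 - 2x^3 - 3x
Δ S_{-1} f = -(7/2)x^6 - (21/2)x^5 - (35/2)x^4 - (27/2)x^3 - (21/2)x^2 - (11/2)x - 9/2


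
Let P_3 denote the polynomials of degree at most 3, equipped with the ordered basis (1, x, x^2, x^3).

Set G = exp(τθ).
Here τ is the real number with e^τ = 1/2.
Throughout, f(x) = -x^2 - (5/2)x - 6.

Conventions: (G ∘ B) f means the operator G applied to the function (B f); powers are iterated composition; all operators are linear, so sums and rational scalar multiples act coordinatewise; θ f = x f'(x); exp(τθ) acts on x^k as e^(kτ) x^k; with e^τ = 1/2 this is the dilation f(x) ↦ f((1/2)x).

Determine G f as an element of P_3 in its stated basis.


the result is g(x) = -(1/4)x^2 - (5/4)x - 6

exp(τθ) x^k = e^(kτ) x^k; with e^τ = 1/2 this sends x^k to (1/2)^k x^k
x ↦ 1/2 x
x^2 ↦ 1/4 x^2
applying this coordinatewise to f: exp(τθ) f = -(1/4)x^2 - (5/4)x - 6


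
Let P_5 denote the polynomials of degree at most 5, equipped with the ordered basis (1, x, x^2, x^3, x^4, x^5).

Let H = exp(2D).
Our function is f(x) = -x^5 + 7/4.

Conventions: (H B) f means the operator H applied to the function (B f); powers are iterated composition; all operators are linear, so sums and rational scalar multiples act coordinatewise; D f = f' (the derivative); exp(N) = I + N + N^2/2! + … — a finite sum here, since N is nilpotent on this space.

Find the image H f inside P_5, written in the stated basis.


order-1 term: -10x^4
order-2 term: -40x^3
order-3 term: -80x^2
order-4 term: -80x
order-5 term: -32
the series for exp(2D) f terminates at order 5
exp(2D) f = -x^5 - 10x^4 - 40x^3 - 80x^2 - 80x - 121/4

g(x) = -x^5 - 10x^4 - 40x^3 - 80x^2 - 80x - 121/4


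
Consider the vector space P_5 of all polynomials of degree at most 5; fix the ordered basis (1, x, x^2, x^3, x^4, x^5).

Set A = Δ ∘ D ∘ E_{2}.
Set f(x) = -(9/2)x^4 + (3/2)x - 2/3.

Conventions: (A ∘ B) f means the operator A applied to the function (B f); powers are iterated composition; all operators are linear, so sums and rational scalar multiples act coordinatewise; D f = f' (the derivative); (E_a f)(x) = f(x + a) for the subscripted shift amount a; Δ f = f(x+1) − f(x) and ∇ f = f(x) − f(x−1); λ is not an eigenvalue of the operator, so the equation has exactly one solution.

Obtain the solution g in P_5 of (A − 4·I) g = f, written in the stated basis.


the result is g(x) = (9/8)x^4 + (27/8)x^2 + (33/2)x + 1115/48

write g with unknown coordinates in the stated basis and equate coefficients in (A − 4·I) g = f
solving from the highest basis element down gives g = (9/8)x^4 + (27/8)x^2 + (33/2)x + 1115/48
check: A g = (27/2)x^2 + (135/2)x + 369/4
so A g − 4·g = -(9/2)x^4 + (3/2)x - 2/3 = f ✓


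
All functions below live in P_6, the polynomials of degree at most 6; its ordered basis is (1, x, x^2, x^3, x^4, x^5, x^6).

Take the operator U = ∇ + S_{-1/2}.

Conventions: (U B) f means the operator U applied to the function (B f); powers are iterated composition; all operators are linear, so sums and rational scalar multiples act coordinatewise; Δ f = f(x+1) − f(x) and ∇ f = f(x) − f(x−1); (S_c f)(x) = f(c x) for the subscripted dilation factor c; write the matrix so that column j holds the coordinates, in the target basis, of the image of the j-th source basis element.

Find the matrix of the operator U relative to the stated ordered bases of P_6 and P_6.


the matrix is [[1, 1, -1, 1, -1, 1, -1]; [0, -1/2, 2, -3, 4, -5, 6]; [0, 0, 1/4, 3, -6, 10, -15]; [0, 0, 0, -1/8, 4, -10, 20]; [0, 0, 0, 0, 1/16, 5, -15]; [0, 0, 0, 0, 0, -1/32, 6]; [0, 0, 0, 0, 0, 0, 1/64]] (rows listed top to bottom)

image of 1: 1
image of x: -(1/2)x + 1
image of x^2: (1/4)x^2 + 2x - 1
image of x^3: -(1/8)x^3 + 3x^2 - 3x + 1
image of x^4: (1/16)x^4 + 4x^3 - 6x^2 + 4x - 1
image of x^5: -(1/32)x^5 + 5x^4 - 10x^3 + 10x^2 - 5x + 1
image of x^6: (1/64)x^6 + 6x^5 - 15x^4 + 20x^3 - 15x^2 + 6x - 1
each image's coordinates form column j of the matrix


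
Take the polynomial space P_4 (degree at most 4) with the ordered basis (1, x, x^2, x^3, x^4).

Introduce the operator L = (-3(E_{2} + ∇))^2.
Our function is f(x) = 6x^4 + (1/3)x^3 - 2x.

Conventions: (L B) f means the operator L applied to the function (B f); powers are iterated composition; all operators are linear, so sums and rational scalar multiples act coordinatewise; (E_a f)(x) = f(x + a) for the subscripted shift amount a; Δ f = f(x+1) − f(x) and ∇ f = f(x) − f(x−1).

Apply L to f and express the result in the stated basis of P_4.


the result is g(x) = 54x^4 + 1299x^3 + 7830x^2 + 15750x + 16308

E_{2} f = 6x^4 + (145/3)x^3 + 146x^2 + 194x + 284/3
∇ f = 24x^3 - 35x^2 + 23x - 23/3
(E_{2} + ∇) f = 6x^4 + (217/3)x^3 + 111x^2 + 217x + 87
(-3(E_{2} + ∇)) f = -18x^4 - 217x^3 - 333x^2 - 651x - 261
E_{2} (-3(E_{2} + ∇)) f = -18x^4 - 361x^3 - 2067x^2 - 5163x - 4919
∇ (-3(E_{2} + ∇)) f = -72x^3 - 543x^2 - 87x - 517
(E_{2} + ∇) (-3(E_{2} + ∇)) f = -18x^4 - 433x^3 - 2610x^2 - 5250x - 5436
(-3(E_{2} + ∇)) (-3(E_{2} + ∇)) f = 54x^4 + 1299x^3 + 7830x^2 + 15750x + 16308


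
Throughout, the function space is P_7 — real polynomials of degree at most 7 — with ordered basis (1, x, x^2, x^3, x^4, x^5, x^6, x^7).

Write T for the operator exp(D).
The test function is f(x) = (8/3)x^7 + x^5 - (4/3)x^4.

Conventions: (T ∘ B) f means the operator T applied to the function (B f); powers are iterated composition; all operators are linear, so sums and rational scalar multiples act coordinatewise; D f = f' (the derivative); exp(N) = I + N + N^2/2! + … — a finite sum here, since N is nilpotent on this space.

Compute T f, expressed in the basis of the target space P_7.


order-1 term: (56/3)x^6 + 5x^4 - (16/3)x^3
order-2 term: 56x^5 + 10x^3 - 8x^2
order-3 term: (280/3)x^4 + 10x^2 - (16/3)x
order-4 term: (280/3)x^3 + 5x - 4/3
order-5 term: 56x^2 + 1
order-6 term: (56/3)x
order-7 term: 8/3
the series for exp(D) f terminates at order 7
exp(D) f = (8/3)x^7 + (56/3)x^6 + 57x^5 + 97x^4 + 98x^3 + 58x^2 + (55/3)x + 7/3

the image equals g(x) = (8/3)x^7 + (56/3)x^6 + 57x^5 + 97x^4 + 98x^3 + 58x^2 + (55/3)x + 7/3


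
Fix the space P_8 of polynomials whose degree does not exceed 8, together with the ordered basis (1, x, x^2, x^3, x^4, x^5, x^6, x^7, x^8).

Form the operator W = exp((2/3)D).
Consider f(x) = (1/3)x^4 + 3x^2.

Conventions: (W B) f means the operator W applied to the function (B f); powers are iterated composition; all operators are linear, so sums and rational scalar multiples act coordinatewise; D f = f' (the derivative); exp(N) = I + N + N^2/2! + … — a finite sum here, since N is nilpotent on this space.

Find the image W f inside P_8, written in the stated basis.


the image equals g(x) = (1/3)x^4 + (8/9)x^3 + (35/9)x^2 + (356/81)x + 340/243

order-1 term: (8/9)x^3 + 4x
order-2 term: (8/9)x^2 + 4/3
order-3 term: (32/81)x
order-4 term: 16/243
the series for exp((2/3)D) f terminates at order 4
exp((2/3)D) f = (1/3)x^4 + (8/9)x^3 + (35/9)x^2 + (356/81)x + 340/243


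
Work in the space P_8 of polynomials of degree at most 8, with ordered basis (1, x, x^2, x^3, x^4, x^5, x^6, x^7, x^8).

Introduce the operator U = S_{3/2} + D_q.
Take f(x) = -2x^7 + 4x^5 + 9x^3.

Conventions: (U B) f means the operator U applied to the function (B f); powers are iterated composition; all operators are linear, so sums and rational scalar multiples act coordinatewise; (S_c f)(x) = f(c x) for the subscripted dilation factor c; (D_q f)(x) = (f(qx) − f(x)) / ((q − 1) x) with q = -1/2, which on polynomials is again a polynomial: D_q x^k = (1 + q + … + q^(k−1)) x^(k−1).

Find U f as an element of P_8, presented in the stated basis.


the image equals g(x) = -(2187/64)x^7 - (43/32)x^6 + (243/8)x^5 + (11/4)x^4 + (243/8)x^3 + (27/4)x^2

S_{3/2} f = -(2187/64)x^7 + (243/8)x^5 + (243/8)x^3
D_q f = -(43/32)x^6 + (11/4)x^4 + (27/4)x^2
(S_{3/2} + D_q) f = -(2187/64)x^7 - (43/32)x^6 + (243/8)x^5 + (11/4)x^4 + (243/8)x^3 + (27/4)x^2


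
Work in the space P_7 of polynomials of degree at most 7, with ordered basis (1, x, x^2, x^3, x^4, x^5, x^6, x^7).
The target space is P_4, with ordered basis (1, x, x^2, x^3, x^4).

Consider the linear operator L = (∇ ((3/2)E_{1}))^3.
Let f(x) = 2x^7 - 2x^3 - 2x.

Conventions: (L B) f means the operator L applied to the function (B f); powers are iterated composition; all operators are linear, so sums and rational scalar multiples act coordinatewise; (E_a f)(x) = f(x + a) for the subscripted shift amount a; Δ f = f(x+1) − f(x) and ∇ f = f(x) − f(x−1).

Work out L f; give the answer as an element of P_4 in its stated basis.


E_{1} f = 2x^7 + 14x^6 + 42x^5 + 70x^4 + 68x^3 + 36x^2 + 6x - 2
((3/2)E_{1}) f = 3x^7 + 21x^6 + 63x^5 + 105x^4 + 102x^3 + 54x^2 + 9x - 3
∇ ((3/2)E_{1}) f = 21x^6 + 63x^5 + 105x^4 + 105x^3 + 54x^2 + 12x - 3
E_{1} (∇ ((3/2)E_{1})) f = 21x^6 + 189x^5 + 735x^4 + 1575x^3 + 1944x^2 + 1296x + 357
((3/2)E_{1}) (∇ ((3/2)E_{1})) f = (63/2)x^6 + (567/2)x^5 + (2205/2)x^4 + (4725/2)x^3 + 2916x^2 + 1944x + 1071/2
∇ ((3/2)E_{1}) (∇ ((3/2)E_{1})) f = 189x^5 + 945x^4 + 2205x^3 + 2835x^2 + 1926x + 540
E_{1} (∇ ((3/2)E_{1})) (∇ ((3/2)E_{1})) f = 189x^5 + 1890x^4 + 7875x^3 + 17010x^2 + 18936x + 8640
((3/2)E_{1}) (∇ ((3/2)E_{1})) (∇ ((3/2)E_{1})) f = (567/2)x^5 + 2835x^4 + (23625/2)x^3 + 25515x^2 + 28404x + 12960
∇ ((3/2)E_{1}) (∇ ((3/2)E_{1})) (∇ ((3/2)E_{1})) f = (2835/2)x^4 + 8505x^3 + (42525/2)x^2 + 25515x + 12150

the result is g(x) = (2835/2)x^4 + 8505x^3 + (42525/2)x^2 + 25515x + 12150


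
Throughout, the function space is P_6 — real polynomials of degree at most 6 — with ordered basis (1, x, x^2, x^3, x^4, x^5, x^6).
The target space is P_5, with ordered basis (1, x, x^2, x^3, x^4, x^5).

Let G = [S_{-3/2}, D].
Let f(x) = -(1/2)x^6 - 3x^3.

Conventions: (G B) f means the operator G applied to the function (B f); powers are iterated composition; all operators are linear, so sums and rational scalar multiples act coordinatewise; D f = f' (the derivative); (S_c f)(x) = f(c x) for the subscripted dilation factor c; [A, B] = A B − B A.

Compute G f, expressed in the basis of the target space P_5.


D f = -3x^5 - 9x^2
S_{-3/2} D f = (729/32)x^5 - (81/4)x^2
S_{-3/2} f = -(729/128)x^6 + (81/8)x^3
D S_{-3/2} f = -(2187/64)x^5 + (243/8)x^2
[S_{-3/2}, D] f = (3645/64)x^5 - (405/8)x^2

the result is g(x) = (3645/64)x^5 - (405/8)x^2


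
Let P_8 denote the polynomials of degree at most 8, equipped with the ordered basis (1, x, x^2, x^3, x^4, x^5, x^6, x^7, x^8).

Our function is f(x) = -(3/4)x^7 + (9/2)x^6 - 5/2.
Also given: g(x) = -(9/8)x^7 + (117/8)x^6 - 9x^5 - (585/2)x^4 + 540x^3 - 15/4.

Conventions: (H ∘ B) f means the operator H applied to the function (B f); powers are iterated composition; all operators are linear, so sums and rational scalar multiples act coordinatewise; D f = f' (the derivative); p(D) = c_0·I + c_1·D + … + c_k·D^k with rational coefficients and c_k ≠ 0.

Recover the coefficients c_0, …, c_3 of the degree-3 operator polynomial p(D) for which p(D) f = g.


c_0 = 3/2, c_1 = -3/2, c_2 = -1, c_3 = 1

D^0 f = -(3/4)x^7 + (9/2)x^6 - 5/2
D^1 f = -(21/4)x^6 + 27x^5
D^2 f = -(63/2)x^5 + 135x^4
D^3 f = -(315/2)x^4 + 540x^3
matching coefficients of g against c_0 f + c_1 Df + … from the top degree down determines the c_i
solution: c_0 = 3/2, c_1 = -3/2, c_2 = -1, c_3 = 1


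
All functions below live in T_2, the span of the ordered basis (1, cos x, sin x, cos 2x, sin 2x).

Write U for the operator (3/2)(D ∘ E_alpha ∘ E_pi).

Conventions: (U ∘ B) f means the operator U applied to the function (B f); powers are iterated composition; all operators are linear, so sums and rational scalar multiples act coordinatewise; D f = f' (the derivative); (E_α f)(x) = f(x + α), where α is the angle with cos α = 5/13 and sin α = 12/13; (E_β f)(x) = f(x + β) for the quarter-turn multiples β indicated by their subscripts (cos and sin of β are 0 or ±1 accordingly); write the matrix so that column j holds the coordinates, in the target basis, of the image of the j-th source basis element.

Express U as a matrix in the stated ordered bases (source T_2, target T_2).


image of 1: 0
image of cos x: (18/13)cos x + (15/26)sin x
image of sin x: -(15/26)cos x + (18/13)sin x
image of cos 2x: -(360/169)cos 2x + (357/169)sin 2x
image of sin 2x: -(357/169)cos 2x - (360/169)sin 2x
each image's coordinates form column j of the matrix

the matrix is [[0, 0, 0, 0, 0]; [0, 18/13, -15/26, 0, 0]; [0, 15/26, 18/13, 0, 0]; [0, 0, 0, -360/169, -357/169]; [0, 0, 0, 357/169, -360/169]] (rows listed top to bottom)


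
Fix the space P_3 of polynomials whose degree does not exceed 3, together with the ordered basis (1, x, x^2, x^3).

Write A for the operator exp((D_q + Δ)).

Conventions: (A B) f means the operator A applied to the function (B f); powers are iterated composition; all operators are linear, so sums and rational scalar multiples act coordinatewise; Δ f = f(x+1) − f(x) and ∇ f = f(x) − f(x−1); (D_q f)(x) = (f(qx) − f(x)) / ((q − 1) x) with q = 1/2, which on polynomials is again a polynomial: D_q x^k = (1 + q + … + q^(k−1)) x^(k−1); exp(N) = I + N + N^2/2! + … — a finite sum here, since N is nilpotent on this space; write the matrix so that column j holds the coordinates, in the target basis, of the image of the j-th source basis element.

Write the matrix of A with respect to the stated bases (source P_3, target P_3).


image of 1: 1
image of x: x + 2
image of x^2: x^2 + (7/2)x + 9/2
image of x^3: x^3 + (19/4)x^2 + (181/16)x + 143/12
each image's coordinates form column j of the matrix

the matrix is [[1, 2, 9/2, 143/12]; [0, 1, 7/2, 181/16]; [0, 0, 1, 19/4]; [0, 0, 0, 1]] (rows listed top to bottom)


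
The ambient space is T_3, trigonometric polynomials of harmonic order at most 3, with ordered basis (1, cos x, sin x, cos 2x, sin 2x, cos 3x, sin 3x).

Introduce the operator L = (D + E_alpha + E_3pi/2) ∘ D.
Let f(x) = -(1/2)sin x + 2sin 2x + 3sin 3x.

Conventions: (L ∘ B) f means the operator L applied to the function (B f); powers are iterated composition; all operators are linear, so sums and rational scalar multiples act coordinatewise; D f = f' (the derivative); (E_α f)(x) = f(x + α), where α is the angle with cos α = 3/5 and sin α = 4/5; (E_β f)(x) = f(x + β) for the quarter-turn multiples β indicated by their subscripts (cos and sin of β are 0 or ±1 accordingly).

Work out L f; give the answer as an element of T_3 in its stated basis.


D f = -(1/2)cos x + 4cos 2x + 9cos 3x
D D f = (1/2)sin x - 8sin 2x - 27sin 3x
E_alpha D f = -(3/10)cos x + (2/5)sin x - (28/25)cos 2x - (96/25)sin 2x - (1053/125)cos 3x - (396/125)sin 3x
E_3pi/2 D f = -(1/2)sin x - 4cos 2x - 9sin 3x
(D + E_alpha + E_3pi/2) D f = -(3/10)cos x + (2/5)sin x - (128/25)cos 2x - (296/25)sin 2x - (1053/125)cos 3x - (4896/125)sin 3x

the image equals g(x) = -(3/10)cos x + (2/5)sin x - (128/25)cos 2x - (296/25)sin 2x - (1053/125)cos 3x - (4896/125)sin 3x


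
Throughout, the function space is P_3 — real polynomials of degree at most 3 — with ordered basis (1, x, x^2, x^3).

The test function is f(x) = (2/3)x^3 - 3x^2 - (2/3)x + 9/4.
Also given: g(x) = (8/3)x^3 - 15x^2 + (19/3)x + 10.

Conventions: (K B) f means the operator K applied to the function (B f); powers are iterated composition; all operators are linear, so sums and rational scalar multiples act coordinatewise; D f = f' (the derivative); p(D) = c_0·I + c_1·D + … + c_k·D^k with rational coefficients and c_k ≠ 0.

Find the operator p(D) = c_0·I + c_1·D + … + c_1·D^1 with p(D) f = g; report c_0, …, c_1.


D^0 f = (2/3)x^3 - 3x^2 - (2/3)x + 9/4
D^1 f = 2x^2 - 6x - 2/3
matching coefficients of g against c_0 f + c_1 Df + … from the top degree down determines the c_i
solution: c_0 = 4, c_1 = -3/2

c_0 = 4, c_1 = -3/2


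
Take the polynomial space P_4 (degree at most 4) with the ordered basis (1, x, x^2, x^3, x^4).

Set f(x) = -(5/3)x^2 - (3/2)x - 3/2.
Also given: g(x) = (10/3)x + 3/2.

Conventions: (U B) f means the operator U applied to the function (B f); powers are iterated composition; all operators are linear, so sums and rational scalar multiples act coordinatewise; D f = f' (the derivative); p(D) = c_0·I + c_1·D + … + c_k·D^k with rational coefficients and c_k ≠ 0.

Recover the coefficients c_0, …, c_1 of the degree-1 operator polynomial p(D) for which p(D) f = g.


p(D) = -D, i.e. c_0 = 0, c_1 = -1

D^0 f = -(5/3)x^2 - (3/2)x - 3/2
D^1 f = -(10/3)x - 3/2
matching coefficients of g against c_0 f + c_1 Df + … from the top degree down determines the c_i
solution: c_0 = 0, c_1 = -1


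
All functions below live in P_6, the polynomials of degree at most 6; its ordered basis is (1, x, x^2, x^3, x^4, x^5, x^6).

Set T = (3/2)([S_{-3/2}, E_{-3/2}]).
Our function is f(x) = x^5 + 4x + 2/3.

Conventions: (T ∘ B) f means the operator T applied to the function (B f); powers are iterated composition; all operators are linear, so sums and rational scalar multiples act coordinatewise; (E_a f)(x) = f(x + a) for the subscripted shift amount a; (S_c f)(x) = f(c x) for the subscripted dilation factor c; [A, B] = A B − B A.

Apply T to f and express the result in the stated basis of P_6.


E_{-3/2} f = x^5 - (15/2)x^4 + (45/2)x^3 - (135/4)x^2 + (469/16)x - 1241/96
S_{-3/2} E_{-3/2} f = -(243/32)x^5 - (1215/32)x^4 - (1215/16)x^3 - (1215/16)x^2 - (1407/32)x - 1241/96
S_{-3/2} f = -(243/32)x^5 - 6x + 2/3
E_{-3/2} S_{-3/2} f = -(243/32)x^5 + (3645/64)x^4 - (10935/64)x^3 + (32805/128)x^2 - (101487/512)x + 206843/3072
[S_{-3/2}, E_{-3/2}] f = -(6075/64)x^4 + (6075/64)x^3 - (42525/128)x^2 + (78975/512)x - 82185/1024
((3/2)([S_{-3/2}, E_{-3/2}])) f = -(18225/128)x^4 + (18225/128)x^3 - (127575/256)x^2 + (236925/1024)x - 246555/2048

the result is g(x) = -(18225/128)x^4 + (18225/128)x^3 - (127575/256)x^2 + (236925/1024)x - 246555/2048


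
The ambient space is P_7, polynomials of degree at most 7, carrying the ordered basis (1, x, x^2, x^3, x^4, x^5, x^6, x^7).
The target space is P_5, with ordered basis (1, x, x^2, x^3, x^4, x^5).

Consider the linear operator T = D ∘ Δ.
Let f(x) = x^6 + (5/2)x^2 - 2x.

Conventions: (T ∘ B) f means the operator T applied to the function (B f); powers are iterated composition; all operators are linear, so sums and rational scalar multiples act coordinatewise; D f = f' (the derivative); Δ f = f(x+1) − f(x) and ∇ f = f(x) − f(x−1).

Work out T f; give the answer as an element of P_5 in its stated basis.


g(x) = 30x^4 + 60x^3 + 60x^2 + 30x + 11

Δ f = 6x^5 + 15x^4 + 20x^3 + 15x^2 + 11x + 3/2
D Δ f = 30x^4 + 60x^3 + 60x^2 + 30x + 11


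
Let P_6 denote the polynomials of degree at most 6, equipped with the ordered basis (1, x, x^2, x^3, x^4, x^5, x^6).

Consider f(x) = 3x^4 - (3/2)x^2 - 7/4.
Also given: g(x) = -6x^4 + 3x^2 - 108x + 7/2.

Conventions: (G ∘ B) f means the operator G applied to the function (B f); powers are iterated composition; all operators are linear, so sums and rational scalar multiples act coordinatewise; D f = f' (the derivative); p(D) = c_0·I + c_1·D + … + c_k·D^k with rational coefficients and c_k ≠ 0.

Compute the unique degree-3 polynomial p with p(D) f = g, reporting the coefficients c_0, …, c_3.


c_0 = -2, c_1 = 0, c_2 = 0, c_3 = -3/2

D^0 f = 3x^4 - (3/2)x^2 - 7/4
D^1 f = 12x^3 - 3x
D^2 f = 36x^2 - 3
D^3 f = 72x
matching coefficients of g against c_0 f + c_1 Df + … from the top degree down determines the c_i
solution: c_0 = -2, c_1 = 0, c_2 = 0, c_3 = -3/2


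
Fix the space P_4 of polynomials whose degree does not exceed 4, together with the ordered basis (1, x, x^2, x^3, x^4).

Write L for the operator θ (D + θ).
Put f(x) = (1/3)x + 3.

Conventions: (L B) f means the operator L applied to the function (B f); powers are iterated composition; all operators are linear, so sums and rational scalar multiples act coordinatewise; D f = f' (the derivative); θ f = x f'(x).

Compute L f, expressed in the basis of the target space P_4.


D f = 1/3
θ f = (1/3)x
(D + θ) f = (1/3)x + 1/3
θ (D + θ) f = (1/3)x

g(x) = (1/3)x


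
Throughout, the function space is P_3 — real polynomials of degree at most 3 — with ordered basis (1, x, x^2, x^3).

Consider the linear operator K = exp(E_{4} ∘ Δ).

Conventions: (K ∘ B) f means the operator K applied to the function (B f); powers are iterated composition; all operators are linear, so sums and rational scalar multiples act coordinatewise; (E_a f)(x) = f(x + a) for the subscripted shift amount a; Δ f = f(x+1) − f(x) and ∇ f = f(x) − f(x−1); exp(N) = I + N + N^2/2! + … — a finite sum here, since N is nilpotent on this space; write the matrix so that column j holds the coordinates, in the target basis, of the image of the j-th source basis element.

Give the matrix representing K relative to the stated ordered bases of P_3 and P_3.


the matrix is [[1, 1, 10, 89]; [0, 1, 2, 30]; [0, 0, 1, 3]; [0, 0, 0, 1]] (rows listed top to bottom)

image of 1: 1
image of x: x + 1
image of x^2: x^2 + 2x + 10
image of x^3: x^3 + 3x^2 + 30x + 89
each image's coordinates form column j of the matrix


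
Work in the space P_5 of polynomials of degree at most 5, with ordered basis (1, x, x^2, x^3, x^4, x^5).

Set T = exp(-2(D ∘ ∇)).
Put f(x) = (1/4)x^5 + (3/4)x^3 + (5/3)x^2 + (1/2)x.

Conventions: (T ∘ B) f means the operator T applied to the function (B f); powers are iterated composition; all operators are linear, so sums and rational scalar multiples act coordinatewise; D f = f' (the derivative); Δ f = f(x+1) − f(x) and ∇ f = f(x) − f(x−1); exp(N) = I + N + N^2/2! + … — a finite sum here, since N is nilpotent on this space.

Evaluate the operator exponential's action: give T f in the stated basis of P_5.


g(x) = (1/4)x^5 - (37/4)x^3 + (50/3)x^2 + (83/2)x - 179/3

order-1 term: -10x^3 + 15x^2 - 19x + 1/3
order-2 term: 60x - 60
the series for exp(-2(D ∘ ∇)) f terminates at order 2
exp(-2(D ∘ ∇)) f = (1/4)x^5 - (37/4)x^3 + (50/3)x^2 + (83/2)x - 179/3


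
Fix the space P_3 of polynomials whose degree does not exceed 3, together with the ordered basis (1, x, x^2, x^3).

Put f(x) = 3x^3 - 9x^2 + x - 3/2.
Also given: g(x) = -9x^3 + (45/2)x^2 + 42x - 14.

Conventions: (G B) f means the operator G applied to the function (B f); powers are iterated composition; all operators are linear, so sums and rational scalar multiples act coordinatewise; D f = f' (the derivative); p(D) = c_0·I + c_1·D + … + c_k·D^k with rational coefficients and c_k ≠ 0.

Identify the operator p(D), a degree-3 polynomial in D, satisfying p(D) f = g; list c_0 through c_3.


D^0 f = 3x^3 - 9x^2 + x - 3/2
D^1 f = 9x^2 - 18x + 1
D^2 f = 18x - 18
D^3 f = 18
matching coefficients of g against c_0 f + c_1 Df + … from the top degree down determines the c_i
solution: c_0 = -3, c_1 = -1/2, c_2 = 2, c_3 = 1

p(D) = -3·I − (1/2)·D + 2·D^2 + D^3, i.e. c_0 = -3, c_1 = -1/2, c_2 = 2, c_3 = 1
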